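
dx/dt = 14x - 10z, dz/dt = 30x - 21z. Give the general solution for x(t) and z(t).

Coefficient matrix A = [[14, -10], [30, -21]].
Characteristic polynomial det(A - λI) = λ^2 + 7λ + 6 = 0.
Eigenvalues λ = -1, -6.
For λ=-1: (A-λI) row 1 is [15, -10], so an eigenvector is (2, 3).
For λ=-6: (A-λI) row 1 is [20, -10], so an eigenvector is (-1, -2).
General solution: K_1e^(-t)(2,3) + K_2e^(-6t)(-1,-2).

x(t) = 2K_1e^(-t) - K_2e^(-6t), z(t) = 3K_1e^(-t) - 2K_2e^(-6t)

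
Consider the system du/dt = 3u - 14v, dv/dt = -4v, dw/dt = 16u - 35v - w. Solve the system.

Coefficient matrix A = [[3, -14, 0], [0, -4, 0], [16, -35, -1]].
det(A - λI) = 0 gives eigenvalues λ = 3, -4, -1.
For λ=3: eigenvector (1,0,4).
For λ=-4: eigenvector (2,1,1).
For λ=-1: eigenvector (0,0,1).
General solution: C_1e^(3t)(1,0,4) + C_2e^(-4t)(2,1,1) + C_3e^(-t)(0,0,1).

u(t) = C_1e^(3t) + 2C_2e^(-4t), v(t) = C_2e^(-4t), w(t) = 4C_1e^(3t) + C_2e^(-4t) + C_3e^(-t)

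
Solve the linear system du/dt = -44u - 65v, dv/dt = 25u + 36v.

Coefficient matrix A = [[-44, -65], [25, 36]].
Characteristic polynomial det(A - λI) = λ^2 + 8λ + 41 = 0.
Eigenvalues λ = -4 ± 5i (complex conjugate pair).
For λ=-4+5i: an eigenvector is (-2,1) - i(3,-2) = (-2 - 3i, 1 + 2i).
A real fundamental pair from Re and Im of e^((-4+5i)t)v: X_1 = e^(-4t)(cos(5t)·(-2,1) + sin(5t)·(3,-2)), X_2 = e^(-4t)(sin(5t)·(-2,1) - cos(5t)·(3,-2)).
General solution: c_1X_1 + c_2X_2.

u(t) = 3c_1e^(-4t)sin(5t) - 2c_1e^(-4t)cos(5t) - 2c_2e^(-4t)sin(5t) - 3c_2e^(-4t)cos(5t), v(t) = -2c_1e^(-4t)sin(5t) + c_1e^(-4t)cos(5t) + c_2e^(-4t)sin(5t) + 2c_2e^(-4t)cos(5t)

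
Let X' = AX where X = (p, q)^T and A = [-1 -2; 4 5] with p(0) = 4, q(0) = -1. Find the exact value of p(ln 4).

A = [[-1,-2],[4,5]]; eigenvalues λ = 1, 3.
Eigenvectors: (1,-1) for λ=1, (1,-2) for λ=3.
From the initial condition, c_1 = 7, c_2 = -3.
p(ln 4) = (7)(4^1)(1) + (-3)(4^3)(1) = -164.

-164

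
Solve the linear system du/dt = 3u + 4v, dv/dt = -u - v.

u(t) = -2C_1e^(t) - 2C_2te^(t) - 3C_2e^(t), v(t) = C_1e^(t) + C_2te^(t) + C_2e^(t)

Coefficient matrix A = [[3, 4], [-1, -1]].
Characteristic polynomial det(A - λI) = λ^2 - 2λ + 1 = 0.
Single eigenvalue λ = 1 with algebraic multiplicity 2.
Eigenvector v = (-2,1); generalized eigenvector w with (A-λI)w=v is (-3,1).
General solution: e^(t)[C_1·v + C_2·(t·v + w)].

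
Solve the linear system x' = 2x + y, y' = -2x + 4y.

x(t) = C_1e^(3t)cos(t) + C_2e^(3t)sin(t), y(t) = -C_1e^(3t)sin(t) + C_1e^(3t)cos(t) + C_2e^(3t)sin(t) + C_2e^(3t)cos(t)

Coefficient matrix A = [[2, 1], [-2, 4]].
Characteristic polynomial det(A - λI) = λ^2 - 6λ + 10 = 0.
Eigenvalues λ = 3 ± i (complex conjugate pair).
For λ=3+i: an eigenvector is (1,1) - i(0,-1) = (1, 1 + i).
A real fundamental pair from Re and Im of e^((3+i)t)v: X_1 = e^(3t)(cos(t)·(1,1) + sin(t)·(0,-1)), X_2 = e^(3t)(sin(t)·(1,1) - cos(t)·(0,-1)).
General solution: C_1X_1 + C_2X_2.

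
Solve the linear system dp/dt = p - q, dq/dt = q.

p(t) = K_1e^(t) + K_2te^(t) - 2K_2e^(t), q(t) = -K_2e^(t)

Coefficient matrix A = [[1, -1], [0, 1]].
Characteristic polynomial det(A - λI) = λ^2 - 2λ + 1 = 0.
Single eigenvalue λ = 1 with algebraic multiplicity 2.
Eigenvector v = (1,0); generalized eigenvector w with (A-λI)w=v is (-2,-1).
General solution: e^(t)[K_1·v + K_2·(t·v + w)].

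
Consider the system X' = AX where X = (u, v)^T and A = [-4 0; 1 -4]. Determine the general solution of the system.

u(t) = -K_2e^(-4t), v(t) = -K_1e^(-4t) - K_2te^(-4t) + 3K_2e^(-4t)

Coefficient matrix A = [[-4, 0], [1, -4]].
Characteristic polynomial det(A - λI) = λ^2 + 8λ + 16 = 0.
Single eigenvalue λ = -4 with algebraic multiplicity 2.
Eigenvector v = (0,-1); generalized eigenvector w with (A-λI)w=v is (-1,3).
General solution: e^(-4t)[K_1·v + K_2·(t·v + w)].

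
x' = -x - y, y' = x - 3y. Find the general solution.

Coefficient matrix A = [[-1, -1], [1, -3]].
Characteristic polynomial det(A - λI) = λ^2 + 4λ + 4 = 0.
Single eigenvalue λ = -2 with algebraic multiplicity 2.
Eigenvector v = (1,1); generalized eigenvector w with (A-λI)w=v is (0,-1).
General solution: e^(-2t)[K_1·v + K_2·(t·v + w)].

x(t) = K_1e^(-2t) + K_2te^(-2t), y(t) = K_1e^(-2t) + K_2te^(-2t) - K_2e^(-2t)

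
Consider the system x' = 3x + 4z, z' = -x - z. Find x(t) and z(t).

x(t) = 2c_1e^(t) + 2c_2te^(t) - 3c_2e^(t), z(t) = -c_1e^(t) - c_2te^(t) + 2c_2e^(t)

Coefficient matrix A = [[3, 4], [-1, -1]].
Characteristic polynomial det(A - λI) = λ^2 - 2λ + 1 = 0.
Single eigenvalue λ = 1 with algebraic multiplicity 2.
Eigenvector v = (2,-1); generalized eigenvector w with (A-λI)w=v is (-3,2).
General solution: e^(t)[c_1·v + c_2·(t·v + w)].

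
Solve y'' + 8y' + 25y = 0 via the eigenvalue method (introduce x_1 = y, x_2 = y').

y(t) = K_1e^(-4t)cos(3t) + K_2e^(-4t)sin(3t)

Let x_1 = y, x_2 = y'. Then x_1' = x_2 and x_2' = -25x_1 - 8x_2.
A = [[0,1],[-25,-8]]; det(A-λI) = λ^2 + 8λ + 25.
Eigenvalues λ = -4 ± 3i.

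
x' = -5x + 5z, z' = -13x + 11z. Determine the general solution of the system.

x(t) = -c_1e^(3t)sin(t) + 2c_1e^(3t)cos(t) + 2c_2e^(3t)sin(t) + c_2e^(3t)cos(t), z(t) = -2c_1e^(3t)sin(t) + 3c_1e^(3t)cos(t) + 3c_2e^(3t)sin(t) + 2c_2e^(3t)cos(t)

Coefficient matrix A = [[-5, 5], [-13, 11]].
Characteristic polynomial det(A - λI) = λ^2 - 6λ + 10 = 0.
Eigenvalues λ = 3 ± i (complex conjugate pair).
For λ=3+i: an eigenvector is (2,3) - i(-1,-2) = (2 + i, 3 + 2i).
A real fundamental pair from Re and Im of e^((3+i)t)v: X_1 = e^(3t)(cos(t)·(2,3) + sin(t)·(-1,-2)), X_2 = e^(3t)(sin(t)·(2,3) - cos(t)·(-1,-2)).
General solution: c_1X_1 + c_2X_2.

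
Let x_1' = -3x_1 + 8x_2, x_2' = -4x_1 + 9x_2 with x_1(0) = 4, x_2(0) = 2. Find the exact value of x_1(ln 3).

A = [[-3,8],[-4,9]]; eigenvalues λ = 1, 5.
Eigenvectors: (-2,-1) for λ=1, (1,1) for λ=5.
From the initial condition, c_1 = -2, c_2 = 0.
x_1(ln 3) = (-2)(3^1)(-2) + (0)(3^5)(1) = 12.

12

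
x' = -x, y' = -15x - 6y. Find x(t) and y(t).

x(t) = c_1e^(-t), y(t) = -3c_1e^(-t) + c_2e^(-6t)

Coefficient matrix A = [[-1, 0], [-15, -6]].
Characteristic polynomial det(A - λI) = λ^2 + 7λ + 6 = 0.
Eigenvalues λ = -1, -6.
For λ=-1: (A-λI) row 2 is [-15, -5], so an eigenvector is (1, -3).
For λ=-6: (A-λI) row 1 is [5, 0], so an eigenvector is (0, 1).
General solution: c_1e^(-t)(1,-3) + c_2e^(-6t)(0,1).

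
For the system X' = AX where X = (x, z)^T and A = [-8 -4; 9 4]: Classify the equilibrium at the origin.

stable improper node

A = [[-8,-4],[9,4]]; det(A-λI) = λ^2 + 4λ + 4.
repeated λ = -2 with a single eigenvector.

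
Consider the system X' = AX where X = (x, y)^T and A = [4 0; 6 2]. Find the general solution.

x(t) = K_1e^(4t), y(t) = 3K_1e^(4t) - K_2e^(2t)

Coefficient matrix A = [[4, 0], [6, 2]].
Characteristic polynomial det(A - λI) = λ^2 - 6λ + 8 = 0.
Eigenvalues λ = 4, 2.
For λ=4: (A-λI) row 2 is [6, -2], so an eigenvector is (1, 3).
For λ=2: (A-λI) row 1 is [2, 0], so an eigenvector is (0, -1).
General solution: K_1e^(4t)(1,3) + K_2e^(2t)(0,-1).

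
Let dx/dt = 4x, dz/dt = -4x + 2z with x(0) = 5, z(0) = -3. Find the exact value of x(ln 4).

1280

A = [[4,0],[-4,2]]; eigenvalues λ = 2, 4.
Eigenvectors: (0,1) for λ=2, (1,-2) for λ=4.
From the initial condition, c_1 = 7, c_2 = 5.
x(ln 4) = (7)(4^2)(0) + (5)(4^4)(1) = 1280.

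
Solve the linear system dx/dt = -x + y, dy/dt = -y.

Coefficient matrix A = [[-1, 1], [0, -1]].
Characteristic polynomial det(A - λI) = λ^2 + 2λ + 1 = 0.
Single eigenvalue λ = -1 with algebraic multiplicity 2.
Eigenvector v = (1,0); generalized eigenvector w with (A-λI)w=v is (-2,1).
General solution: e^(-t)[K_1·v + K_2·(t·v + w)].

x(t) = K_1e^(-t) + K_2te^(-t) - 2K_2e^(-t), y(t) = K_2e^(-t)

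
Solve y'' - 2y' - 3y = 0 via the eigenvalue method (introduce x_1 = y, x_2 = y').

y(t) = C_1e^(3t) + C_2e^(-t)

Let x_1 = y, x_2 = y'. Then x_1' = x_2 and x_2' = 3x_1 + 2x_2.
A = [[0,1],[3,2]]; det(A-λI) = λ^2 - 2λ - 3.
Eigenvalues λ = 3, -1 with eigenvectors (1,3), (1,-1).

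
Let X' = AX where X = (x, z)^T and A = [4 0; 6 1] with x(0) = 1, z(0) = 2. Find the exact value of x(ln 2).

A = [[4,0],[6,1]]; eigenvalues λ = 1, 4.
Eigenvectors: (0,1) for λ=1, (-1,-2) for λ=4.
From the initial condition, c_1 = 0, c_2 = -1.
x(ln 2) = (0)(2^1)(0) + (-1)(2^4)(-1) = 16.

16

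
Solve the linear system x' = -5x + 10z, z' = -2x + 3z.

Coefficient matrix A = [[-5, 10], [-2, 3]].
Characteristic polynomial det(A - λI) = λ^2 + 2λ + 5 = 0.
Eigenvalues λ = -1 ± 2i (complex conjugate pair).
For λ=-1+2i: an eigenvector is (-2,-1) - i(-1,0) = (-2 + i, -1).
A real fundamental pair from Re and Im of e^((-1+2i)t)v: X_1 = e^(-t)(cos(2t)·(-2,-1) + sin(2t)·(-1,0)), X_2 = e^(-t)(sin(2t)·(-2,-1) - cos(2t)·(-1,0)).
General solution: K_1X_1 + K_2X_2.

x(t) = -K_1e^(-t)sin(2t) - 2K_1e^(-t)cos(2t) - 2K_2e^(-t)sin(2t) + K_2e^(-t)cos(2t), z(t) = -K_1e^(-t)cos(2t) - K_2e^(-t)sin(2t)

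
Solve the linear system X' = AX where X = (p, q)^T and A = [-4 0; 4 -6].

p(t) = -K_2e^(-4t), q(t) = K_1e^(-6t) - 2K_2e^(-4t)

Coefficient matrix A = [[-4, 0], [4, -6]].
Characteristic polynomial det(A - λI) = λ^2 + 10λ + 24 = 0.
Eigenvalues λ = -6, -4.
For λ=-6: (A-λI) row 1 is [2, 0], so an eigenvector is (0, 1).
For λ=-4: (A-λI) row 2 is [4, -2], so an eigenvector is (-1, -2).
General solution: K_1e^(-6t)(0,1) + K_2e^(-4t)(-1,-2).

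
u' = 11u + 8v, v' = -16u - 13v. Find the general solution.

u(t) = C_1e^(3t) - C_2e^(-5t), v(t) = -C_1e^(3t) + 2C_2e^(-5t)

Coefficient matrix A = [[11, 8], [-16, -13]].
Characteristic polynomial det(A - λI) = λ^2 + 2λ - 15 = 0.
Eigenvalues λ = 3, -5.
For λ=3: (A-λI) row 1 is [8, 8], so an eigenvector is (1, -1).
For λ=-5: (A-λI) row 1 is [16, 8], so an eigenvector is (-1, 2).
General solution: C_1e^(3t)(1,-1) + C_2e^(-5t)(-1,2).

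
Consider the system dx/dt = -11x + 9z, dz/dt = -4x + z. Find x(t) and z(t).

Coefficient matrix A = [[-11, 9], [-4, 1]].
Characteristic polynomial det(A - λI) = λ^2 + 10λ + 25 = 0.
Single eigenvalue λ = -5 with algebraic multiplicity 2.
Eigenvector v = (3,2); generalized eigenvector w with (A-λI)w=v is (-2,-1).
General solution: e^(-5t)[c_1·v + c_2·(t·v + w)].

x(t) = 3c_1e^(-5t) + 3c_2te^(-5t) - 2c_2e^(-5t), z(t) = 2c_1e^(-5t) + 2c_2te^(-5t) - c_2e^(-5t)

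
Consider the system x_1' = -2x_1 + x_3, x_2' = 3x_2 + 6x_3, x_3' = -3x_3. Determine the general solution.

x_1(t) = C_1e^(-2t) - C_3e^(-3t), x_2(t) = C_2e^(3t) - C_3e^(-3t), x_3(t) = C_3e^(-3t)

Coefficient matrix A = [[-2, 0, 1], [0, 3, 6], [0, 0, -3]].
det(A - λI) = 0 gives eigenvalues λ = -2, 3, -3.
For λ=-2: eigenvector (1,0,0).
For λ=3: eigenvector (0,1,0).
For λ=-3: eigenvector (-1,-1,1).
General solution: C_1e^(-2t)(1,0,0) + C_2e^(3t)(0,1,0) + C_3e^(-3t)(-1,-1,1).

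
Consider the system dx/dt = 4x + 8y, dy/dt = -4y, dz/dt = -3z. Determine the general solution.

x(t) = K_1e^(4t) - K_2e^(-4t), y(t) = K_2e^(-4t), z(t) = K_3e^(-3t)

Coefficient matrix A = [[4, 8, 0], [0, -4, 0], [0, 0, -3]].
det(A - λI) = 0 gives eigenvalues λ = 4, -4, -3.
For λ=4: eigenvector (1,0,0).
For λ=-4: eigenvector (-1,1,0).
For λ=-3: eigenvector (0,0,1).
General solution: K_1e^(4t)(1,0,0) + K_2e^(-4t)(-1,1,0) + K_3e^(-3t)(0,0,1).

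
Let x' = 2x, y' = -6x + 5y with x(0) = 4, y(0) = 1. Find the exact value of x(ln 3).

36

A = [[2,0],[-6,5]]; eigenvalues λ = 5, 2.
Eigenvectors: (0,1) for λ=5, (-1,-2) for λ=2.
From the initial condition, c_1 = -7, c_2 = -4.
x(ln 3) = (-7)(3^5)(0) + (-4)(3^2)(-1) = 36.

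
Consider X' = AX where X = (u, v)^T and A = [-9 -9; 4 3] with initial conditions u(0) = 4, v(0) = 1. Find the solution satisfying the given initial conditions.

Coefficient matrix A = [[-9, -9], [4, 3]].
Characteristic polynomial det(A - λI) = λ^2 + 6λ + 9 = 0.
Single eigenvalue λ = -3 with algebraic multiplicity 2.
Eigenvector v = (3,-2); generalized eigenvector w with (A-λI)w=v is (1,-1).
General solution: e^(-3t)[C_1·v + C_2·(t·v + w)].
Applying u(0)=4, v(0)=1 gives C_1=5, C_2=-11.

u(t) = -33te^(-3t) + 4e^(-3t), v(t) = 22te^(-3t) + e^(-3t)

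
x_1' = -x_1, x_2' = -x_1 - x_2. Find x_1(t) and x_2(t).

Coefficient matrix A = [[-1, 0], [-1, -1]].
Characteristic polynomial det(A - λI) = λ^2 + 2λ + 1 = 0.
Single eigenvalue λ = -1 with algebraic multiplicity 2.
Eigenvector v = (0,-1); generalized eigenvector w with (A-λI)w=v is (1,-3).
General solution: e^(-t)[K_1·v + K_2·(t·v + w)].

x_1(t) = K_2e^(-t), x_2(t) = -K_1e^(-t) - K_2te^(-t) - 3K_2e^(-t)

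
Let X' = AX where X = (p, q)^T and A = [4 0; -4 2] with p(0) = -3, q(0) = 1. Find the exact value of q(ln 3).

441

A = [[4,0],[-4,2]]; eigenvalues λ = 4, 2.
Eigenvectors: (-1,2) for λ=4, (0,-1) for λ=2.
From the initial condition, c_1 = 3, c_2 = 5.
q(ln 3) = (3)(3^4)(2) + (5)(3^2)(-1) = 441.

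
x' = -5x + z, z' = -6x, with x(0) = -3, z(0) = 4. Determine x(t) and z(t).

x(t) = 10e^(-2t) - 13e^(-3t), z(t) = 30e^(-2t) - 26e^(-3t)

Coefficient matrix A = [[-5, 1], [-6, 0]].
Characteristic polynomial det(A - λI) = λ^2 + 5λ + 6 = 0.
Eigenvalues λ = -3, -2.
For λ=-3: (A-λI) row 1 is [-2, 1], so an eigenvector is (-1, -2).
For λ=-2: (A-λI) row 1 is [-3, 1], so an eigenvector is (-1, -3).
General solution: c_1e^(-3t)(-1,-2) + c_2e^(-2t)(-1,-3).
Applying x(0)=-3, z(0)=4 gives c_1=13, c_2=-10.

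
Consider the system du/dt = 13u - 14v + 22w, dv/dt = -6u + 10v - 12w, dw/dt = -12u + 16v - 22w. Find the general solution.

u(t) = 5K_1e^(t) - 2K_2e^(-2t) - 2K_3e^(2t), v(t) = -2K_1e^(t) + K_2e^(-2t), w(t) = -4K_1e^(t) + 2K_2e^(-2t) + K_3e^(2t)

Coefficient matrix A = [[13, -14, 22], [-6, 10, -12], [-12, 16, -22]].
det(A - λI) = 0 gives eigenvalues λ = 1, -2, 2.
For λ=1: eigenvector (5,-2,-4).
For λ=-2: eigenvector (-2,1,2).
For λ=2: eigenvector (-2,0,1).
General solution: K_1e^(t)(5,-2,-4) + K_2e^(-2t)(-2,1,2) + K_3e^(2t)(-2,0,1).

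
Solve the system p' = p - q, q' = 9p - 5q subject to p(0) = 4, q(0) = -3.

Coefficient matrix A = [[1, -1], [9, -5]].
Characteristic polynomial det(A - λI) = λ^2 + 4λ + 4 = 0.
Single eigenvalue λ = -2 with algebraic multiplicity 2.
Eigenvector v = (-1,-3); generalized eigenvector w with (A-λI)w=v is (-1,-2).
General solution: e^(-2t)[K_1·v + K_2·(t·v + w)].
Applying p(0)=4, q(0)=-3 gives K_1=11, K_2=-15.

p(t) = 15te^(-2t) + 4e^(-2t), q(t) = 45te^(-2t) - 3e^(-2t)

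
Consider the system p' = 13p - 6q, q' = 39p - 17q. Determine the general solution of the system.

Coefficient matrix A = [[13, -6], [39, -17]].
Characteristic polynomial det(A - λI) = λ^2 + 4λ + 13 = 0.
Eigenvalues λ = -2 ± 3i (complex conjugate pair).
For λ=-2+3i: an eigenvector is (-1,-2) - i(-1,-3) = (-1 + i, -2 + 3i).
A real fundamental pair from Re and Im of e^((-2+3i)t)v: X_1 = e^(-2t)(cos(3t)·(-1,-2) + sin(3t)·(-1,-3)), X_2 = e^(-2t)(sin(3t)·(-1,-2) - cos(3t)·(-1,-3)).
General solution: c_1X_1 + c_2X_2.

p(t) = -c_1e^(-2t)sin(3t) - c_1e^(-2t)cos(3t) - c_2e^(-2t)sin(3t) + c_2e^(-2t)cos(3t), q(t) = -3c_1e^(-2t)sin(3t) - 2c_1e^(-2t)cos(3t) - 2c_2e^(-2t)sin(3t) + 3c_2e^(-2t)cos(3t)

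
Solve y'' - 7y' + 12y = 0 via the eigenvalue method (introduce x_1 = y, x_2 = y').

y(t) = c_1e^(4t) + c_2e^(3t)

Let x_1 = y, x_2 = y'. Then x_1' = x_2 and x_2' = -12x_1 + 7x_2.
A = [[0,1],[-12,7]]; det(A-λI) = λ^2 - 7λ + 12.
Eigenvalues λ = 4, 3 with eigenvectors (1,4), (1,3).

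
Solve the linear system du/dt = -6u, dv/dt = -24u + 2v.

Coefficient matrix A = [[-6, 0], [-24, 2]].
Characteristic polynomial det(A - λI) = λ^2 + 4λ - 12 = 0.
Eigenvalues λ = -6, 2.
For λ=-6: (A-λI) row 2 is [-24, 8], so an eigenvector is (1, 3).
For λ=2: (A-λI) row 1 is [-8, 0], so an eigenvector is (0, 1).
General solution: C_1e^(-6t)(1,3) + C_2e^(2t)(0,1).

u(t) = C_1e^(-6t), v(t) = 3C_1e^(-6t) + C_2e^(2t)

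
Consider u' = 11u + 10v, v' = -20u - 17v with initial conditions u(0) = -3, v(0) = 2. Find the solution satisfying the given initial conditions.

u(t) = -11e^(-3t)sin(2t) - 3e^(-3t)cos(2t), v(t) = 16e^(-3t)sin(2t) + 2e^(-3t)cos(2t)

Coefficient matrix A = [[11, 10], [-20, -17]].
Characteristic polynomial det(A - λI) = λ^2 + 6λ + 13 = 0.
Eigenvalues λ = -3 ± 2i (complex conjugate pair).
For λ=-3+2i: an eigenvector is (1,-1) - i(2,-3) = (1 - 2i, -1 + 3i).
A real fundamental pair from Re and Im of e^((-3+2i)t)v: X_1 = e^(-3t)(cos(2t)·(1,-1) + sin(2t)·(2,-3)), X_2 = e^(-3t)(sin(2t)·(1,-1) - cos(2t)·(2,-3)).
General solution: C_1X_1 + C_2X_2.
Applying u(0)=-3, v(0)=2 gives C_1=-5, C_2=-1.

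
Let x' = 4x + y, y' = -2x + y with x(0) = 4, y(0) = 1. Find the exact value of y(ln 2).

A = [[4,1],[-2,1]]; eigenvalues λ = 2, 3.
Eigenvectors: (-1,2) for λ=2, (-1,1) for λ=3.
From the initial condition, c_1 = 5, c_2 = -9.
y(ln 2) = (5)(2^2)(2) + (-9)(2^3)(1) = -32.

-32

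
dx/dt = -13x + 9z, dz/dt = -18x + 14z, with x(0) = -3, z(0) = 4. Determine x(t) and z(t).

x(t) = 7e^(5t) - 10e^(-4t), z(t) = 14e^(5t) - 10e^(-4t)

Coefficient matrix A = [[-13, 9], [-18, 14]].
Characteristic polynomial det(A - λI) = λ^2 - λ - 20 = 0.
Eigenvalues λ = 5, -4.
For λ=5: (A-λI) row 1 is [-18, 9], so an eigenvector is (-1, -2).
For λ=-4: (A-λI) row 1 is [-9, 9], so an eigenvector is (1, 1).
General solution: c_1e^(5t)(-1,-2) + c_2e^(-4t)(1,1).
Applying x(0)=-3, z(0)=4 gives c_1=-7, c_2=-10.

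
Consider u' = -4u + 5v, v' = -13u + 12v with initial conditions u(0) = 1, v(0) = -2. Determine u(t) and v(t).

Coefficient matrix A = [[-4, 5], [-13, 12]].
Characteristic polynomial det(A - λI) = λ^2 - 8λ + 17 = 0.
Eigenvalues λ = 4 ± i (complex conjugate pair).
For λ=4+i: an eigenvector is (2,3) - i(-1,-2) = (2 + i, 3 + 2i).
A real fundamental pair from Re and Im of e^((4+i)t)v: X_1 = e^(4t)(cos(t)·(2,3) + sin(t)·(-1,-2)), X_2 = e^(4t)(sin(t)·(2,3) - cos(t)·(-1,-2)).
General solution: c_1X_1 + c_2X_2.
Applying u(0)=1, v(0)=-2 gives c_1=4, c_2=-7.

u(t) = -18e^(4t)sin(t) + e^(4t)cos(t), v(t) = -29e^(4t)sin(t) - 2e^(4t)cos(t)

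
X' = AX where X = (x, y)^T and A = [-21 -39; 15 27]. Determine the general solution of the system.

Coefficient matrix A = [[-21, -39], [15, 27]].
Characteristic polynomial det(A - λI) = λ^2 - 6λ + 18 = 0.
Eigenvalues λ = 3 ± 3i (complex conjugate pair).
For λ=3+3i: an eigenvector is (-3,2) - i(-2,1) = (-3 + 2i, 2 - i).
A real fundamental pair from Re and Im of e^((3+3i)t)v: X_1 = e^(3t)(cos(3t)·(-3,2) + sin(3t)·(-2,1)), X_2 = e^(3t)(sin(3t)·(-3,2) - cos(3t)·(-2,1)).
General solution: c_1X_1 + c_2X_2.

x(t) = -2c_1e^(3t)sin(3t) - 3c_1e^(3t)cos(3t) - 3c_2e^(3t)sin(3t) + 2c_2e^(3t)cos(3t), y(t) = c_1e^(3t)sin(3t) + 2c_1e^(3t)cos(3t) + 2c_2e^(3t)sin(3t) - c_2e^(3t)cos(3t)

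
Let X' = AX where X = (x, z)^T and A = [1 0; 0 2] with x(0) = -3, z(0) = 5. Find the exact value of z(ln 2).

20

A = [[1,0],[0,2]]; eigenvalues λ = 2, 1.
Eigenvectors: (0,1) for λ=2, (-1,0) for λ=1.
From the initial condition, c_1 = 5, c_2 = 3.
z(ln 2) = (5)(2^2)(1) + (3)(2^1)(0) = 20.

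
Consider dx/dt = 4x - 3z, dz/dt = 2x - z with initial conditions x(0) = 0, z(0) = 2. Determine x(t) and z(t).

Coefficient matrix A = [[4, -3], [2, -1]].
Characteristic polynomial det(A - λI) = λ^2 - 3λ + 2 = 0.
Eigenvalues λ = 1, 2.
For λ=1: (A-λI) row 1 is [3, -3], so an eigenvector is (1, 1).
For λ=2: (A-λI) row 1 is [2, -3], so an eigenvector is (-3, -2).
General solution: c_1e^(t)(1,1) + c_2e^(2t)(-3,-2).
Applying x(0)=0, z(0)=2 gives c_1=6, c_2=2.

x(t) = -6e^(2t) + 6e^(t), z(t) = -4e^(2t) + 6e^(t)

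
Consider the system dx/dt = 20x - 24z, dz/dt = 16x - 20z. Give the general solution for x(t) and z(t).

Coefficient matrix A = [[20, -24], [16, -20]].
Characteristic polynomial det(A - λI) = λ^2 - 16 = 0.
Eigenvalues λ = 4, -4.
For λ=4: (A-λI) row 1 is [16, -24], so an eigenvector is (3, 2).
For λ=-4: (A-λI) row 1 is [24, -24], so an eigenvector is (-1, -1).
General solution: K_1e^(4t)(3,2) + K_2e^(-4t)(-1,-1).

x(t) = 3K_1e^(4t) - K_2e^(-4t), z(t) = 2K_1e^(4t) - K_2e^(-4t)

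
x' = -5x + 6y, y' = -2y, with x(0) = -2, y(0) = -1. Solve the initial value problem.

x(t) = -2e^(-2t), y(t) = -e^(-2t)

Coefficient matrix A = [[-5, 6], [0, -2]].
Characteristic polynomial det(A - λI) = λ^2 + 7λ + 10 = 0.
Eigenvalues λ = -2, -5.
For λ=-2: (A-λI) row 1 is [-3, 6], so an eigenvector is (-2, -1).
For λ=-5: (A-λI) row 1 is [0, 6], so an eigenvector is (1, 0).
General solution: C_1e^(-2t)(-2,-1) + C_2e^(-5t)(1,0).
Applying x(0)=-2, y(0)=-1 gives C_1=1, C_2=0.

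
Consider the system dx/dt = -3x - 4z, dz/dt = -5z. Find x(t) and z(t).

x(t) = -2C_1e^(-5t) + C_2e^(-3t), z(t) = -C_1e^(-5t)

Coefficient matrix A = [[-3, -4], [0, -5]].
Characteristic polynomial det(A - λI) = λ^2 + 8λ + 15 = 0.
Eigenvalues λ = -5, -3.
For λ=-5: (A-λI) row 1 is [2, -4], so an eigenvector is (-2, -1).
For λ=-3: (A-λI) row 1 is [0, -4], so an eigenvector is (1, 0).
General solution: C_1e^(-5t)(-2,-1) + C_2e^(-3t)(1,0).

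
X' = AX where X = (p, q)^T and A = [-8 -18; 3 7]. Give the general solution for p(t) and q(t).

Coefficient matrix A = [[-8, -18], [3, 7]].
Characteristic polynomial det(A - λI) = λ^2 + λ - 2 = 0.
Eigenvalues λ = -2, 1.
For λ=-2: (A-λI) row 1 is [-6, -18], so an eigenvector is (3, -1).
For λ=1: (A-λI) row 1 is [-9, -18], so an eigenvector is (2, -1).
General solution: K_1e^(-2t)(3,-1) + K_2e^(t)(2,-1).

p(t) = 3K_1e^(-2t) + 2K_2e^(t), q(t) = -K_1e^(-2t) - K_2e^(t)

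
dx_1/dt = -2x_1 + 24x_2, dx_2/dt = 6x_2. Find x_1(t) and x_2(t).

x_1(t) = 3c_1e^(6t) + c_2e^(-2t), x_2(t) = c_1e^(6t)

Coefficient matrix A = [[-2, 24], [0, 6]].
Characteristic polynomial det(A - λI) = λ^2 - 4λ - 12 = 0.
Eigenvalues λ = 6, -2.
For λ=6: (A-λI) row 1 is [-8, 24], so an eigenvector is (3, 1).
For λ=-2: (A-λI) row 1 is [0, 24], so an eigenvector is (1, 0).
General solution: c_1e^(6t)(3,1) + c_2e^(-2t)(1,0).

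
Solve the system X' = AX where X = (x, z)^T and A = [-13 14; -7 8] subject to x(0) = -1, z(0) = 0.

Coefficient matrix A = [[-13, 14], [-7, 8]].
Characteristic polynomial det(A - λI) = λ^2 + 5λ - 6 = 0.
Eigenvalues λ = 1, -6.
For λ=1: (A-λI) row 1 is [-14, 14], so an eigenvector is (-1, -1).
For λ=-6: (A-λI) row 1 is [-7, 14], so an eigenvector is (2, 1).
General solution: K_1e^(t)(-1,-1) + K_2e^(-6t)(2,1).
Applying x(0)=-1, z(0)=0 gives K_1=-1, K_2=-1.

x(t) = e^(t) - 2e^(-6t), z(t) = e^(t) - e^(-6t)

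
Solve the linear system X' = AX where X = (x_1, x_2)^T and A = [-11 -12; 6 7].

Coefficient matrix A = [[-11, -12], [6, 7]].
Characteristic polynomial det(A - λI) = λ^2 + 4λ - 5 = 0.
Eigenvalues λ = -5, 1.
For λ=-5: (A-λI) row 1 is [-6, -12], so an eigenvector is (2, -1).
For λ=1: (A-λI) row 1 is [-12, -12], so an eigenvector is (-1, 1).
General solution: c_1e^(-5t)(2,-1) + c_2e^(t)(-1,1).

x_1(t) = 2c_1e^(-5t) - c_2e^(t), x_2(t) = -c_1e^(-5t) + c_2e^(t)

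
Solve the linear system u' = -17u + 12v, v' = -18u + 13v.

Coefficient matrix A = [[-17, 12], [-18, 13]].
Characteristic polynomial det(A - λI) = λ^2 + 4λ - 5 = 0.
Eigenvalues λ = -5, 1.
For λ=-5: (A-λI) row 1 is [-12, 12], so an eigenvector is (1, 1).
For λ=1: (A-λI) row 1 is [-18, 12], so an eigenvector is (2, 3).
General solution: c_1e^(-5t)(1,1) + c_2e^(t)(2,3).

u(t) = c_1e^(-5t) + 2c_2e^(t), v(t) = c_1e^(-5t) + 3c_2e^(t)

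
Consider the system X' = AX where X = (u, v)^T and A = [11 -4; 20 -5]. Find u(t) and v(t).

Coefficient matrix A = [[11, -4], [20, -5]].
Characteristic polynomial det(A - λI) = λ^2 - 6λ + 25 = 0.
Eigenvalues λ = 3 ± 4i (complex conjugate pair).
For λ=3+4i: an eigenvector is (-1,-2) - i(0,-1) = (-1, -2 + i).
A real fundamental pair from Re and Im of e^((3+4i)t)v: X_1 = e^(3t)(cos(4t)·(-1,-2) + sin(4t)·(0,-1)), X_2 = e^(3t)(sin(4t)·(-1,-2) - cos(4t)·(0,-1)).
General solution: c_1X_1 + c_2X_2.

u(t) = -c_1e^(3t)cos(4t) - c_2e^(3t)sin(4t), v(t) = -c_1e^(3t)sin(4t) - 2c_1e^(3t)cos(4t) - 2c_2e^(3t)sin(4t) + c_2e^(3t)cos(4t)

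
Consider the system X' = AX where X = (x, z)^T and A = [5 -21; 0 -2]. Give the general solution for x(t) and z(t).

Coefficient matrix A = [[5, -21], [0, -2]].
Characteristic polynomial det(A - λI) = λ^2 - 3λ - 10 = 0.
Eigenvalues λ = 5, -2.
For λ=5: (A-λI) row 1 is [0, -21], so an eigenvector is (-1, 0).
For λ=-2: (A-λI) row 1 is [7, -21], so an eigenvector is (-3, -1).
General solution: c_1e^(5t)(-1,0) + c_2e^(-2t)(-3,-1).

x(t) = -c_1e^(5t) - 3c_2e^(-2t), z(t) = -c_2e^(-2t)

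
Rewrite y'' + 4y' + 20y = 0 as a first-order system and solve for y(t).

Let x_1 = y, x_2 = y'. Then x_1' = x_2 and x_2' = -20x_1 - 4x_2.
A = [[0,1],[-20,-4]]; det(A-λI) = λ^2 + 4λ + 20.
Eigenvalues λ = -2 ± 4i.

y(t) = K_1e^(-2t)cos(4t) + K_2e^(-2t)sin(4t)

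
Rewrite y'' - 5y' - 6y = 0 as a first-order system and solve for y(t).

Let x_1 = y, x_2 = y'. Then x_1' = x_2 and x_2' = 6x_1 + 5x_2.
A = [[0,1],[6,5]]; det(A-λI) = λ^2 - 5λ - 6.
Eigenvalues λ = 6, -1 with eigenvectors (1,6), (1,-1).

y(t) = K_1e^(6t) + K_2e^(-t)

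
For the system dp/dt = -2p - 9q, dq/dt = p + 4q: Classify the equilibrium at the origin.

unstable improper node

A = [[-2,-9],[1,4]]; det(A-λI) = λ^2 - 2λ + 1.
repeated λ = 1 with a single eigenvector.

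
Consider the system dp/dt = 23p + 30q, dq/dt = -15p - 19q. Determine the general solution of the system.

Coefficient matrix A = [[23, 30], [-15, -19]].
Characteristic polynomial det(A - λI) = λ^2 - 4λ + 13 = 0.
Eigenvalues λ = 2 ± 3i (complex conjugate pair).
For λ=2+3i: an eigenvector is (-3,2) - i(-1,1) = (-3 + i, 2 - i).
A real fundamental pair from Re and Im of e^((2+3i)t)v: X_1 = e^(2t)(cos(3t)·(-3,2) + sin(3t)·(-1,1)), X_2 = e^(2t)(sin(3t)·(-3,2) - cos(3t)·(-1,1)).
General solution: c_1X_1 + c_2X_2.

p(t) = -c_1e^(2t)sin(3t) - 3c_1e^(2t)cos(3t) - 3c_2e^(2t)sin(3t) + c_2e^(2t)cos(3t), q(t) = c_1e^(2t)sin(3t) + 2c_1e^(2t)cos(3t) + 2c_2e^(2t)sin(3t) - c_2e^(2t)cos(3t)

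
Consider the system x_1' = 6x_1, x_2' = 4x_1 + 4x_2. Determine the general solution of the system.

x_1(t) = -c_2e^(6t), x_2(t) = -c_1e^(4t) - 2c_2e^(6t)

Coefficient matrix A = [[6, 0], [4, 4]].
Characteristic polynomial det(A - λI) = λ^2 - 10λ + 24 = 0.
Eigenvalues λ = 4, 6.
For λ=4: (A-λI) row 1 is [2, 0], so an eigenvector is (0, -1).
For λ=6: (A-λI) row 2 is [4, -2], so an eigenvector is (-1, -2).
General solution: c_1e^(4t)(0,-1) + c_2e^(6t)(-1,-2).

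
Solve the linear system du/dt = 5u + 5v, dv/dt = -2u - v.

u(t) = 2C_1e^(2t)sin(t) - C_1e^(2t)cos(t) - C_2e^(2t)sin(t) - 2C_2e^(2t)cos(t), v(t) = -C_1e^(2t)sin(t) + C_1e^(2t)cos(t) + C_2e^(2t)sin(t) + C_2e^(2t)cos(t)

Coefficient matrix A = [[5, 5], [-2, -1]].
Characteristic polynomial det(A - λI) = λ^2 - 4λ + 5 = 0.
Eigenvalues λ = 2 ± i (complex conjugate pair).
For λ=2+i: an eigenvector is (-1,1) - i(2,-1) = (-1 - 2i, 1 + i).
A real fundamental pair from Re and Im of e^((2+i)t)v: X_1 = e^(2t)(cos(t)·(-1,1) + sin(t)·(2,-1)), X_2 = e^(2t)(sin(t)·(-1,1) - cos(t)·(2,-1)).
General solution: C_1X_1 + C_2X_2.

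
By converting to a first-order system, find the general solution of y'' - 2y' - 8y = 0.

y(t) = K_1e^(-2t) + K_2e^(4t)

Let x_1 = y, x_2 = y'. Then x_1' = x_2 and x_2' = 8x_1 + 2x_2.
A = [[0,1],[8,2]]; det(A-λI) = λ^2 - 2λ - 8.
Eigenvalues λ = -2, 4 with eigenvectors (1,-2), (1,4).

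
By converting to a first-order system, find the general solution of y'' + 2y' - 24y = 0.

Let x_1 = y, x_2 = y'. Then x_1' = x_2 and x_2' = 24x_1 - 2x_2.
A = [[0,1],[24,-2]]; det(A-λI) = λ^2 + 2λ - 24.
Eigenvalues λ = -6, 4 with eigenvectors (1,-6), (1,4).

y(t) = K_1e^(-6t) + K_2e^(4t)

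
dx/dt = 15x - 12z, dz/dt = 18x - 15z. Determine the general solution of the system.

Coefficient matrix A = [[15, -12], [18, -15]].
Characteristic polynomial det(A - λI) = λ^2 - 9 = 0.
Eigenvalues λ = 3, -3.
For λ=3: (A-λI) row 1 is [12, -12], so an eigenvector is (1, 1).
For λ=-3: (A-λI) row 1 is [18, -12], so an eigenvector is (2, 3).
General solution: C_1e^(3t)(1,1) + C_2e^(-3t)(2,3).

x(t) = C_1e^(3t) + 2C_2e^(-3t), z(t) = C_1e^(3t) + 3C_2e^(-3t)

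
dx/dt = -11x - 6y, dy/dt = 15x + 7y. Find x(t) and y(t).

Coefficient matrix A = [[-11, -6], [15, 7]].
Characteristic polynomial det(A - λI) = λ^2 + 4λ + 13 = 0.
Eigenvalues λ = -2 ± 3i (complex conjugate pair).
For λ=-2+3i: an eigenvector is (1,-1) - i(-1,2) = (1 + i, -1 - 2i).
A real fundamental pair from Re and Im of e^((-2+3i)t)v: X_1 = e^(-2t)(cos(3t)·(1,-1) + sin(3t)·(-1,2)), X_2 = e^(-2t)(sin(3t)·(1,-1) - cos(3t)·(-1,2)).
General solution: K_1X_1 + K_2X_2.

x(t) = -K_1e^(-2t)sin(3t) + K_1e^(-2t)cos(3t) + K_2e^(-2t)sin(3t) + K_2e^(-2t)cos(3t), y(t) = 2K_1e^(-2t)sin(3t) - K_1e^(-2t)cos(3t) - K_2e^(-2t)sin(3t) - 2K_2e^(-2t)cos(3t)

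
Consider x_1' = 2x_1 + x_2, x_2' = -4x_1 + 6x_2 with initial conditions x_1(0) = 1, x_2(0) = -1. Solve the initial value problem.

x_1(t) = -3te^(4t) + e^(4t), x_2(t) = -6te^(4t) - e^(4t)

Coefficient matrix A = [[2, 1], [-4, 6]].
Characteristic polynomial det(A - λI) = λ^2 - 8λ + 16 = 0.
Single eigenvalue λ = 4 with algebraic multiplicity 2.
Eigenvector v = (1,2); generalized eigenvector w with (A-λI)w=v is (1,3).
General solution: e^(4t)[K_1·v + K_2·(t·v + w)].
Applying x_1(0)=1, x_2(0)=-1 gives K_1=4, K_2=-3.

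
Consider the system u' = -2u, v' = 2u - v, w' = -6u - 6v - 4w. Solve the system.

Coefficient matrix A = [[-2, 0, 0], [2, -1, 0], [-6, -6, -4]].
det(A - λI) = 0 gives eigenvalues λ = -2, -1, -4.
For λ=-2: eigenvector (1,-2,3).
For λ=-1: eigenvector (0,1,-2).
For λ=-4: eigenvector (0,0,1).
General solution: K_1e^(-2t)(1,-2,3) + K_2e^(-t)(0,1,-2) + K_3e^(-4t)(0,0,1).

u(t) = K_1e^(-2t), v(t) = -2K_1e^(-2t) + K_2e^(-t), w(t) = 3K_1e^(-2t) - 2K_2e^(-t) + K_3e^(-4t)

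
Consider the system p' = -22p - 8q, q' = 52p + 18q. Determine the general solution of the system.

p(t) = K_1e^(-2t)sin(4t) - K_1e^(-2t)cos(4t) - K_2e^(-2t)sin(4t) - K_2e^(-2t)cos(4t), q(t) = -3K_1e^(-2t)sin(4t) + 2K_1e^(-2t)cos(4t) + 2K_2e^(-2t)sin(4t) + 3K_2e^(-2t)cos(4t)

Coefficient matrix A = [[-22, -8], [52, 18]].
Characteristic polynomial det(A - λI) = λ^2 + 4λ + 20 = 0.
Eigenvalues λ = -2 ± 4i (complex conjugate pair).
For λ=-2+4i: an eigenvector is (-1,2) - i(1,-3) = (-1 - i, 2 + 3i).
A real fundamental pair from Re and Im of e^((-2+4i)t)v: X_1 = e^(-2t)(cos(4t)·(-1,2) + sin(4t)·(1,-3)), X_2 = e^(-2t)(sin(4t)·(-1,2) - cos(4t)·(1,-3)).
General solution: K_1X_1 + K_2X_2.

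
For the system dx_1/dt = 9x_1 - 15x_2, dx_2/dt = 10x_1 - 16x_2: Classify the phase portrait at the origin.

A = [[9,-15],[10,-16]]; det(A-λI) = λ^2 + 7λ + 6.
λ = -1, -6: both negative.

stable node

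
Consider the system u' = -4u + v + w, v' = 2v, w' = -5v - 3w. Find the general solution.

u(t) = C_1e^(-4t) + C_3e^(-3t), v(t) = C_2e^(2t), w(t) = -C_2e^(2t) + C_3e^(-3t)

Coefficient matrix A = [[-4, 1, 1], [0, 2, 0], [0, -5, -3]].
det(A - λI) = 0 gives eigenvalues λ = -4, 2, -3.
For λ=-4: eigenvector (1,0,0).
For λ=2: eigenvector (0,1,-1).
For λ=-3: eigenvector (1,0,1).
General solution: C_1e^(-4t)(1,0,0) + C_2e^(2t)(0,1,-1) + C_3e^(-3t)(1,0,1).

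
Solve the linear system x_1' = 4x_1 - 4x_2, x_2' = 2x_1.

Coefficient matrix A = [[4, -4], [2, 0]].
Characteristic polynomial det(A - λI) = λ^2 - 4λ + 8 = 0.
Eigenvalues λ = 2 ± 2i (complex conjugate pair).
For λ=2+2i: an eigenvector is (-1,-1) - i(1,0) = (-1 - i, -1).
A real fundamental pair from Re and Im of e^((2+2i)t)v: X_1 = e^(2t)(cos(2t)·(-1,-1) + sin(2t)·(1,0)), X_2 = e^(2t)(sin(2t)·(-1,-1) - cos(2t)·(1,0)).
General solution: K_1X_1 + K_2X_2.

x_1(t) = K_1e^(2t)sin(2t) - K_1e^(2t)cos(2t) - K_2e^(2t)sin(2t) - K_2e^(2t)cos(2t), x_2(t) = -K_1e^(2t)cos(2t) - K_2e^(2t)sin(2t)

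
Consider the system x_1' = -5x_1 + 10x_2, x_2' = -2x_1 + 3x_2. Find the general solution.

Coefficient matrix A = [[-5, 10], [-2, 3]].
Characteristic polynomial det(A - λI) = λ^2 + 2λ + 5 = 0.
Eigenvalues λ = -1 ± 2i (complex conjugate pair).
For λ=-1+2i: an eigenvector is (1,0) - i(-2,-1) = (1 + 2i, 0 + i).
A real fundamental pair from Re and Im of e^((-1+2i)t)v: X_1 = e^(-t)(cos(2t)·(1,0) + sin(2t)·(-2,-1)), X_2 = e^(-t)(sin(2t)·(1,0) - cos(2t)·(-2,-1)).
General solution: c_1X_1 + c_2X_2.

x_1(t) = -2c_1e^(-t)sin(2t) + c_1e^(-t)cos(2t) + c_2e^(-t)sin(2t) + 2c_2e^(-t)cos(2t), x_2(t) = -c_1e^(-t)sin(2t) + c_2e^(-t)cos(2t)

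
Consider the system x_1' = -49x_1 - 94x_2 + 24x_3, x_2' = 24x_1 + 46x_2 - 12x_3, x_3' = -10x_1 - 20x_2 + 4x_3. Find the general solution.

x_1(t) = K_1e^(-t) - 2K_2e^(-2t) + 4K_3e^(4t), x_2(t) = K_2e^(-2t) - 2K_3e^(4t), x_3(t) = 2K_1e^(-t) + K_3e^(4t)

Coefficient matrix A = [[-49, -94, 24], [24, 46, -12], [-10, -20, 4]].
det(A - λI) = 0 gives eigenvalues λ = -1, -2, 4.
For λ=-1: eigenvector (1,0,2).
For λ=-2: eigenvector (-2,1,0).
For λ=4: eigenvector (4,-2,1).
General solution: K_1e^(-t)(1,0,2) + K_2e^(-2t)(-2,1,0) + K_3e^(4t)(4,-2,1).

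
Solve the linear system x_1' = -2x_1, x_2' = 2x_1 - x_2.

Coefficient matrix A = [[-2, 0], [2, -1]].
Characteristic polynomial det(A - λI) = λ^2 + 3λ + 2 = 0.
Eigenvalues λ = -2, -1.
For λ=-2: (A-λI) row 2 is [2, 1], so an eigenvector is (1, -2).
For λ=-1: (A-λI) row 1 is [-1, 0], so an eigenvector is (0, 1).
General solution: C_1e^(-2t)(1,-2) + C_2e^(-t)(0,1).

x_1(t) = C_1e^(-2t), x_2(t) = -2C_1e^(-2t) + C_2e^(-t)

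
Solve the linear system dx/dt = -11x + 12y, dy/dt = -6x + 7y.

Coefficient matrix A = [[-11, 12], [-6, 7]].
Characteristic polynomial det(A - λI) = λ^2 + 4λ - 5 = 0.
Eigenvalues λ = 1, -5.
For λ=1: (A-λI) row 1 is [-12, 12], so an eigenvector is (-1, -1).
For λ=-5: (A-λI) row 1 is [-6, 12], so an eigenvector is (-2, -1).
General solution: K_1e^(t)(-1,-1) + K_2e^(-5t)(-2,-1).

x(t) = -K_1e^(t) - 2K_2e^(-5t), y(t) = -K_1e^(t) - K_2e^(-5t)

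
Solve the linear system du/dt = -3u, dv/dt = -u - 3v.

u(t) = K_2e^(-3t), v(t) = -K_1e^(-3t) - K_2te^(-3t) - 2K_2e^(-3t)

Coefficient matrix A = [[-3, 0], [-1, -3]].
Characteristic polynomial det(A - λI) = λ^2 + 6λ + 9 = 0.
Single eigenvalue λ = -3 with algebraic multiplicity 2.
Eigenvector v = (0,-1); generalized eigenvector w with (A-λI)w=v is (1,-2).
General solution: e^(-3t)[K_1·v + K_2·(t·v + w)].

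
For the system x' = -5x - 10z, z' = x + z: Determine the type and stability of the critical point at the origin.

stable spiral

A = [[-5,-10],[1,1]]; det(A-λI) = λ^2 + 4λ + 5.
λ = -2 ± i: negative real part.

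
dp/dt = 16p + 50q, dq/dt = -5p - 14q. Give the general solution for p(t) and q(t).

p(t) = -3c_1e^(t)sin(5t) - c_1e^(t)cos(5t) - c_2e^(t)sin(5t) + 3c_2e^(t)cos(5t), q(t) = c_1e^(t)sin(5t) - c_2e^(t)cos(5t)

Coefficient matrix A = [[16, 50], [-5, -14]].
Characteristic polynomial det(A - λI) = λ^2 - 2λ + 26 = 0.
Eigenvalues λ = 1 ± 5i (complex conjugate pair).
For λ=1+5i: an eigenvector is (-1,0) - i(-3,1) = (-1 + 3i, 0 - i).
A real fundamental pair from Re and Im of e^((1+5i)t)v: X_1 = e^(t)(cos(5t)·(-1,0) + sin(5t)·(-3,1)), X_2 = e^(t)(sin(5t)·(-1,0) - cos(5t)·(-3,1)).
General solution: c_1X_1 + c_2X_2.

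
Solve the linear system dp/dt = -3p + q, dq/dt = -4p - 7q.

Coefficient matrix A = [[-3, 1], [-4, -7]].
Characteristic polynomial det(A - λI) = λ^2 + 10λ + 25 = 0.
Single eigenvalue λ = -5 with algebraic multiplicity 2.
Eigenvector v = (-1,2); generalized eigenvector w with (A-λI)w=v is (-2,3).
General solution: e^(-5t)[C_1·v + C_2·(t·v + w)].

p(t) = -C_1e^(-5t) - C_2te^(-5t) - 2C_2e^(-5t), q(t) = 2C_1e^(-5t) + 2C_2te^(-5t) + 3C_2e^(-5t)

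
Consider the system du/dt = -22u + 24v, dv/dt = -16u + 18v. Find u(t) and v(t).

Coefficient matrix A = [[-22, 24], [-16, 18]].
Characteristic polynomial det(A - λI) = λ^2 + 4λ - 12 = 0.
Eigenvalues λ = -6, 2.
For λ=-6: (A-λI) row 1 is [-16, 24], so an eigenvector is (3, 2).
For λ=2: (A-λI) row 1 is [-24, 24], so an eigenvector is (-1, -1).
General solution: C_1e^(-6t)(3,2) + C_2e^(2t)(-1,-1).

u(t) = 3C_1e^(-6t) - C_2e^(2t), v(t) = 2C_1e^(-6t) - C_2e^(2t)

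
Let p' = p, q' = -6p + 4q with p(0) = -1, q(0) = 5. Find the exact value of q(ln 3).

A = [[1,0],[-6,4]]; eigenvalues λ = 1, 4.
Eigenvectors: (1,2) for λ=1, (0,1) for λ=4.
From the initial condition, c_1 = -1, c_2 = 7.
q(ln 3) = (-1)(3^1)(2) + (7)(3^4)(1) = 561.

561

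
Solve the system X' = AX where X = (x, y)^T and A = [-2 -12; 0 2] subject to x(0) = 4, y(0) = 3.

Coefficient matrix A = [[-2, -12], [0, 2]].
Characteristic polynomial det(A - λI) = λ^2 - 4 = 0.
Eigenvalues λ = -2, 2.
For λ=-2: (A-λI) row 1 is [0, -12], so an eigenvector is (-1, 0).
For λ=2: (A-λI) row 1 is [-4, -12], so an eigenvector is (-3, 1).
General solution: c_1e^(-2t)(-1,0) + c_2e^(2t)(-3,1).
Applying x(0)=4, y(0)=3 gives c_1=-13, c_2=3.

x(t) = -9e^(2t) + 13e^(-2t), y(t) = 3e^(2t)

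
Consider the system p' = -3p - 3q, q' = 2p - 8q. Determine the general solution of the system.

p(t) = 3c_1e^(-5t) - c_2e^(-6t), q(t) = 2c_1e^(-5t) - c_2e^(-6t)

Coefficient matrix A = [[-3, -3], [2, -8]].
Characteristic polynomial det(A - λI) = λ^2 + 11λ + 30 = 0.
Eigenvalues λ = -5, -6.
For λ=-5: (A-λI) row 1 is [2, -3], so an eigenvector is (3, 2).
For λ=-6: (A-λI) row 1 is [3, -3], so an eigenvector is (-1, -1).
General solution: c_1e^(-5t)(3,2) + c_2e^(-6t)(-1,-1).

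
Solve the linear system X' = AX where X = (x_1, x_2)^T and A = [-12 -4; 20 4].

x_1(t) = -C_1e^(-4t)sin(4t) + C_2e^(-4t)cos(4t), x_2(t) = 2C_1e^(-4t)sin(4t) + C_1e^(-4t)cos(4t) + C_2e^(-4t)sin(4t) - 2C_2e^(-4t)cos(4t)

Coefficient matrix A = [[-12, -4], [20, 4]].
Characteristic polynomial det(A - λI) = λ^2 + 8λ + 32 = 0.
Eigenvalues λ = -4 ± 4i (complex conjugate pair).
For λ=-4+4i: an eigenvector is (0,1) - i(-1,2) = (0 + i, 1 - 2i).
A real fundamental pair from Re and Im of e^((-4+4i)t)v: X_1 = e^(-4t)(cos(4t)·(0,1) + sin(4t)·(-1,2)), X_2 = e^(-4t)(sin(4t)·(0,1) - cos(4t)·(-1,2)).
General solution: C_1X_1 + C_2X_2.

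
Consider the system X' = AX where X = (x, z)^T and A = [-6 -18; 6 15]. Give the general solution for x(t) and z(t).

Coefficient matrix A = [[-6, -18], [6, 15]].
Characteristic polynomial det(A - λI) = λ^2 - 9λ + 18 = 0.
Eigenvalues λ = 3, 6.
For λ=3: (A-λI) row 1 is [-9, -18], so an eigenvector is (-2, 1).
For λ=6: (A-λI) row 1 is [-12, -18], so an eigenvector is (3, -2).
General solution: C_1e^(3t)(-2,1) + C_2e^(6t)(3,-2).

x(t) = -2C_1e^(3t) + 3C_2e^(6t), z(t) = C_1e^(3t) - 2C_2e^(6t)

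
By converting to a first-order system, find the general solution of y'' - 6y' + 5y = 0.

Let x_1 = y, x_2 = y'. Then x_1' = x_2 and x_2' = -5x_1 + 6x_2.
A = [[0,1],[-5,6]]; det(A-λI) = λ^2 - 6λ + 5.
Eigenvalues λ = 1, 5 with eigenvectors (1,1), (1,5).

y(t) = K_1e^(t) + K_2e^(5t)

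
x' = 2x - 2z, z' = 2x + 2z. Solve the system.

x(t) = -c_1e^(2t)sin(2t) + c_2e^(2t)cos(2t), z(t) = c_1e^(2t)cos(2t) + c_2e^(2t)sin(2t)

Coefficient matrix A = [[2, -2], [2, 2]].
Characteristic polynomial det(A - λI) = λ^2 - 4λ + 8 = 0.
Eigenvalues λ = 2 ± 2i (complex conjugate pair).
For λ=2+2i: an eigenvector is (0,1) - i(-1,0) = (0 + i, 1).
A real fundamental pair from Re and Im of e^((2+2i)t)v: X_1 = e^(2t)(cos(2t)·(0,1) + sin(2t)·(-1,0)), X_2 = e^(2t)(sin(2t)·(0,1) - cos(2t)·(-1,0)).
General solution: c_1X_1 + c_2X_2.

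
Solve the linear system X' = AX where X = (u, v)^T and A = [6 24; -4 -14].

Coefficient matrix A = [[6, 24], [-4, -14]].
Characteristic polynomial det(A - λI) = λ^2 + 8λ + 12 = 0.
Eigenvalues λ = -6, -2.
For λ=-6: (A-λI) row 1 is [12, 24], so an eigenvector is (2, -1).
For λ=-2: (A-λI) row 1 is [8, 24], so an eigenvector is (-3, 1).
General solution: C_1e^(-6t)(2,-1) + C_2e^(-2t)(-3,1).

u(t) = 2C_1e^(-6t) - 3C_2e^(-2t), v(t) = -C_1e^(-6t) + C_2e^(-2t)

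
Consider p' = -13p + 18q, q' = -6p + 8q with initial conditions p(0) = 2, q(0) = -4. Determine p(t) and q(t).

Coefficient matrix A = [[-13, 18], [-6, 8]].
Characteristic polynomial det(A - λI) = λ^2 + 5λ + 4 = 0.
Eigenvalues λ = -4, -1.
For λ=-4: (A-λI) row 1 is [-9, 18], so an eigenvector is (-2, -1).
For λ=-1: (A-λI) row 1 is [-12, 18], so an eigenvector is (3, 2).
General solution: K_1e^(-4t)(-2,-1) + K_2e^(-t)(3,2).
Applying p(0)=2, q(0)=-4 gives K_1=-16, K_2=-10.

p(t) = -30e^(-t) + 32e^(-4t), q(t) = -20e^(-t) + 16e^(-4t)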